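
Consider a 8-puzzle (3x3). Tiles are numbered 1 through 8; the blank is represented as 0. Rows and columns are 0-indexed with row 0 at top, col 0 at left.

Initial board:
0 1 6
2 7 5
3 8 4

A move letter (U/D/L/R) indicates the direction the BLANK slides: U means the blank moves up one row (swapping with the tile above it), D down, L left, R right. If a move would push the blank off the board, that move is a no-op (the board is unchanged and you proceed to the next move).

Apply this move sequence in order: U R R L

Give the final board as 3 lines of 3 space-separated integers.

Answer: 1 0 6
2 7 5
3 8 4

Derivation:
After move 1 (U):
0 1 6
2 7 5
3 8 4

After move 2 (R):
1 0 6
2 7 5
3 8 4

After move 3 (R):
1 6 0
2 7 5
3 8 4

After move 4 (L):
1 0 6
2 7 5
3 8 4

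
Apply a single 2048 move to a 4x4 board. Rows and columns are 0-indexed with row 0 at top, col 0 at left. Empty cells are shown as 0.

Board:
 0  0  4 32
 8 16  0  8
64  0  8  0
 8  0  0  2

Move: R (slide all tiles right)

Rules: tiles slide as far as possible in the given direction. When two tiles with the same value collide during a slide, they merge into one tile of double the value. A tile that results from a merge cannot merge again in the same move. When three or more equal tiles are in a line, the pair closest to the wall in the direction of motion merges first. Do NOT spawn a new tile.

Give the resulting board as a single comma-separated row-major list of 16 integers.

Slide right:
row 0: [0, 0, 4, 32] -> [0, 0, 4, 32]
row 1: [8, 16, 0, 8] -> [0, 8, 16, 8]
row 2: [64, 0, 8, 0] -> [0, 0, 64, 8]
row 3: [8, 0, 0, 2] -> [0, 0, 8, 2]

Answer: 0, 0, 4, 32, 0, 8, 16, 8, 0, 0, 64, 8, 0, 0, 8, 2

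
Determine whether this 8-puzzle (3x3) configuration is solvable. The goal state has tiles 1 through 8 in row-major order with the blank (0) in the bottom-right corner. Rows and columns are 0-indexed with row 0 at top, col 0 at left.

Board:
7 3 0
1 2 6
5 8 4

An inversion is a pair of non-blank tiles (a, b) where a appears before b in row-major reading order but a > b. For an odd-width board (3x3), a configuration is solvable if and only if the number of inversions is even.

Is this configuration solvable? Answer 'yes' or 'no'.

Answer: yes

Derivation:
Inversions (pairs i<j in row-major order where tile[i] > tile[j] > 0): 12
12 is even, so the puzzle is solvable.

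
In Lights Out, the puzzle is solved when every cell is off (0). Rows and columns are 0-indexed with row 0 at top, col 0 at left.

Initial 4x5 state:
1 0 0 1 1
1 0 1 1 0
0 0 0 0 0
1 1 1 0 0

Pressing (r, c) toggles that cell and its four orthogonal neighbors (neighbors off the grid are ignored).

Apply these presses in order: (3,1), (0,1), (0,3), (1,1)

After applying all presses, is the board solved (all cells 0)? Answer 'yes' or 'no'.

After press 1 at (3,1):
1 0 0 1 1
1 0 1 1 0
0 1 0 0 0
0 0 0 0 0

After press 2 at (0,1):
0 1 1 1 1
1 1 1 1 0
0 1 0 0 0
0 0 0 0 0

After press 3 at (0,3):
0 1 0 0 0
1 1 1 0 0
0 1 0 0 0
0 0 0 0 0

After press 4 at (1,1):
0 0 0 0 0
0 0 0 0 0
0 0 0 0 0
0 0 0 0 0

Lights still on: 0

Answer: yes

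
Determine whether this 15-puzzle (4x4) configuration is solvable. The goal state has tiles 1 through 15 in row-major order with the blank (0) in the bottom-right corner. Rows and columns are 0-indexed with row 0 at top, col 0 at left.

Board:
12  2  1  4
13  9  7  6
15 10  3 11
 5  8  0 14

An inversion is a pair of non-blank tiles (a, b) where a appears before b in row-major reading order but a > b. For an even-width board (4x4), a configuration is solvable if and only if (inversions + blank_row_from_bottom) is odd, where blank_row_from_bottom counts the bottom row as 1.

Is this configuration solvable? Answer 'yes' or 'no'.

Inversions: 42
Blank is in row 3 (0-indexed from top), which is row 1 counting from the bottom (bottom = 1).
42 + 1 = 43, which is odd, so the puzzle is solvable.

Answer: yes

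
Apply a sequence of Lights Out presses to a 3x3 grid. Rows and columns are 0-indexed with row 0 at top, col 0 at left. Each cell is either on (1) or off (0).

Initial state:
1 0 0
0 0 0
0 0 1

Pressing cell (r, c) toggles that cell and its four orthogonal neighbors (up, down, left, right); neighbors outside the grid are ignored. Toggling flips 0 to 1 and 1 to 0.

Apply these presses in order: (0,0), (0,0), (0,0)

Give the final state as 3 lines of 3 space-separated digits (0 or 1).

Answer: 0 1 0
1 0 0
0 0 1

Derivation:
After press 1 at (0,0):
0 1 0
1 0 0
0 0 1

After press 2 at (0,0):
1 0 0
0 0 0
0 0 1

After press 3 at (0,0):
0 1 0
1 0 0
0 0 1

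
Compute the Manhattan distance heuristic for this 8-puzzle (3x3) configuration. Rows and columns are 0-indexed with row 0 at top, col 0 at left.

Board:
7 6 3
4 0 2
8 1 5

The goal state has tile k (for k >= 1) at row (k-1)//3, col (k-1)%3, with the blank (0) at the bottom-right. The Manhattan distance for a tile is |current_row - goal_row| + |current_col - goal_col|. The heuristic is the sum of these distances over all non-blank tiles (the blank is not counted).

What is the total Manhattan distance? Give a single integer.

Answer: 12

Derivation:
Tile 7: at (0,0), goal (2,0), distance |0-2|+|0-0| = 2
Tile 6: at (0,1), goal (1,2), distance |0-1|+|1-2| = 2
Tile 3: at (0,2), goal (0,2), distance |0-0|+|2-2| = 0
Tile 4: at (1,0), goal (1,0), distance |1-1|+|0-0| = 0
Tile 2: at (1,2), goal (0,1), distance |1-0|+|2-1| = 2
Tile 8: at (2,0), goal (2,1), distance |2-2|+|0-1| = 1
Tile 1: at (2,1), goal (0,0), distance |2-0|+|1-0| = 3
Tile 5: at (2,2), goal (1,1), distance |2-1|+|2-1| = 2
Sum: 2 + 2 + 0 + 0 + 2 + 1 + 3 + 2 = 12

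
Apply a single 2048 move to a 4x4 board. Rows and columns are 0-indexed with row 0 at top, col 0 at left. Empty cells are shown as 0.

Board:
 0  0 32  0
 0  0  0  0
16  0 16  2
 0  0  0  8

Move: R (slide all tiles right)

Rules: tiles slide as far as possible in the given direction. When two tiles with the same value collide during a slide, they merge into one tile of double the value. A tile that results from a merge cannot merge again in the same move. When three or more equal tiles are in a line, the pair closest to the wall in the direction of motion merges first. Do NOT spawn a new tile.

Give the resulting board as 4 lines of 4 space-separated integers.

Answer:  0  0  0 32
 0  0  0  0
 0  0 32  2
 0  0  0  8

Derivation:
Slide right:
row 0: [0, 0, 32, 0] -> [0, 0, 0, 32]
row 1: [0, 0, 0, 0] -> [0, 0, 0, 0]
row 2: [16, 0, 16, 2] -> [0, 0, 32, 2]
row 3: [0, 0, 0, 8] -> [0, 0, 0, 8]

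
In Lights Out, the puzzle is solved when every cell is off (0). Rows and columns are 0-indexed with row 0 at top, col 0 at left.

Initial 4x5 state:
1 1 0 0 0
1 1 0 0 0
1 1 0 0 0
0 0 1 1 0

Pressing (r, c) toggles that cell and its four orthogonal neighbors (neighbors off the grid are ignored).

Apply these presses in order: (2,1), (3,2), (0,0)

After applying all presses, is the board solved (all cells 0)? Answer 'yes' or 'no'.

Answer: yes

Derivation:
After press 1 at (2,1):
1 1 0 0 0
1 0 0 0 0
0 0 1 0 0
0 1 1 1 0

After press 2 at (3,2):
1 1 0 0 0
1 0 0 0 0
0 0 0 0 0
0 0 0 0 0

After press 3 at (0,0):
0 0 0 0 0
0 0 0 0 0
0 0 0 0 0
0 0 0 0 0

Lights still on: 0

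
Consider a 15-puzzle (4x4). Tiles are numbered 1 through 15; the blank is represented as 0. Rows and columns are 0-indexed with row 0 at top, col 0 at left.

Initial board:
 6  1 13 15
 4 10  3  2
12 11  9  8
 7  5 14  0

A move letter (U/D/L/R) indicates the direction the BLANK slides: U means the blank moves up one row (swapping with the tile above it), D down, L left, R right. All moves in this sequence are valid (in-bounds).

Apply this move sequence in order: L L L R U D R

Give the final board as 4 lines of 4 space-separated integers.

After move 1 (L):
 6  1 13 15
 4 10  3  2
12 11  9  8
 7  5  0 14

After move 2 (L):
 6  1 13 15
 4 10  3  2
12 11  9  8
 7  0  5 14

After move 3 (L):
 6  1 13 15
 4 10  3  2
12 11  9  8
 0  7  5 14

After move 4 (R):
 6  1 13 15
 4 10  3  2
12 11  9  8
 7  0  5 14

After move 5 (U):
 6  1 13 15
 4 10  3  2
12  0  9  8
 7 11  5 14

After move 6 (D):
 6  1 13 15
 4 10  3  2
12 11  9  8
 7  0  5 14

After move 7 (R):
 6  1 13 15
 4 10  3  2
12 11  9  8
 7  5  0 14

Answer:  6  1 13 15
 4 10  3  2
12 11  9  8
 7  5  0 14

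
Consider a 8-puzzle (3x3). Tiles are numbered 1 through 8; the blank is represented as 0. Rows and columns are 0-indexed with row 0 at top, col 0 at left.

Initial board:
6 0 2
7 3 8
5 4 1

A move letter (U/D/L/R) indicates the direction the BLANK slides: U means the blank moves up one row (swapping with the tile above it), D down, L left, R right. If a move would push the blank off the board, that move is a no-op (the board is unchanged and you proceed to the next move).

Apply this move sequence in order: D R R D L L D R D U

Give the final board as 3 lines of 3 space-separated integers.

After move 1 (D):
6 3 2
7 0 8
5 4 1

After move 2 (R):
6 3 2
7 8 0
5 4 1

After move 3 (R):
6 3 2
7 8 0
5 4 1

After move 4 (D):
6 3 2
7 8 1
5 4 0

After move 5 (L):
6 3 2
7 8 1
5 0 4

After move 6 (L):
6 3 2
7 8 1
0 5 4

After move 7 (D):
6 3 2
7 8 1
0 5 4

After move 8 (R):
6 3 2
7 8 1
5 0 4

After move 9 (D):
6 3 2
7 8 1
5 0 4

After move 10 (U):
6 3 2
7 0 1
5 8 4

Answer: 6 3 2
7 0 1
5 8 4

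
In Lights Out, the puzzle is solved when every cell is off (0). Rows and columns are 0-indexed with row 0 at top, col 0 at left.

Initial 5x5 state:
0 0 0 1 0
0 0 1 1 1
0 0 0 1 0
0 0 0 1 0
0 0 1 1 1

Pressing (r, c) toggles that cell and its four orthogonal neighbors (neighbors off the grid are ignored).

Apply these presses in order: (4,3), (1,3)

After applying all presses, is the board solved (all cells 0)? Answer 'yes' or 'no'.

Answer: yes

Derivation:
After press 1 at (4,3):
0 0 0 1 0
0 0 1 1 1
0 0 0 1 0
0 0 0 0 0
0 0 0 0 0

After press 2 at (1,3):
0 0 0 0 0
0 0 0 0 0
0 0 0 0 0
0 0 0 0 0
0 0 0 0 0

Lights still on: 0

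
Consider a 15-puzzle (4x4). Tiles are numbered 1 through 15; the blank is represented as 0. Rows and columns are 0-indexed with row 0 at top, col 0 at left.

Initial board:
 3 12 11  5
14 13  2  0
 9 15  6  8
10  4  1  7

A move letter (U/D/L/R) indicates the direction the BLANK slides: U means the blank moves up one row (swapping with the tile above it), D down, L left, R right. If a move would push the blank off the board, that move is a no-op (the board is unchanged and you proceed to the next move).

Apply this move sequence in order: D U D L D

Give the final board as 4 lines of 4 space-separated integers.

Answer:  3 12 11  5
14 13  2  8
 9 15  1  6
10  4  0  7

Derivation:
After move 1 (D):
 3 12 11  5
14 13  2  8
 9 15  6  0
10  4  1  7

After move 2 (U):
 3 12 11  5
14 13  2  0
 9 15  6  8
10  4  1  7

After move 3 (D):
 3 12 11  5
14 13  2  8
 9 15  6  0
10  4  1  7

After move 4 (L):
 3 12 11  5
14 13  2  8
 9 15  0  6
10  4  1  7

After move 5 (D):
 3 12 11  5
14 13  2  8
 9 15  1  6
10  4  0  7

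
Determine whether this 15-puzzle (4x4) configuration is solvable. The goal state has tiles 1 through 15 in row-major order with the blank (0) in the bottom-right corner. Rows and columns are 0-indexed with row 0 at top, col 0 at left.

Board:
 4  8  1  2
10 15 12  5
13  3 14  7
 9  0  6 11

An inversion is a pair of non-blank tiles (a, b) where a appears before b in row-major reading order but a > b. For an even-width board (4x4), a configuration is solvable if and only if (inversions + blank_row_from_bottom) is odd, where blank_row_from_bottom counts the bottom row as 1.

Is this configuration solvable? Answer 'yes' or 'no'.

Answer: no

Derivation:
Inversions: 41
Blank is in row 3 (0-indexed from top), which is row 1 counting from the bottom (bottom = 1).
41 + 1 = 42, which is even, so the puzzle is not solvable.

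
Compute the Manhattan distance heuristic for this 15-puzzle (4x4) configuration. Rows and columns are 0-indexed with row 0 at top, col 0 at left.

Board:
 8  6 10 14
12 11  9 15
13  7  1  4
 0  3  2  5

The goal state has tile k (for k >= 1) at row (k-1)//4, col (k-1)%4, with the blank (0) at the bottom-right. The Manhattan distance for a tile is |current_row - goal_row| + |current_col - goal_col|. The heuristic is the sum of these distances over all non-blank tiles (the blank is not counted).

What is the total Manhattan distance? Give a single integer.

Tile 8: at (0,0), goal (1,3), distance |0-1|+|0-3| = 4
Tile 6: at (0,1), goal (1,1), distance |0-1|+|1-1| = 1
Tile 10: at (0,2), goal (2,1), distance |0-2|+|2-1| = 3
Tile 14: at (0,3), goal (3,1), distance |0-3|+|3-1| = 5
Tile 12: at (1,0), goal (2,3), distance |1-2|+|0-3| = 4
Tile 11: at (1,1), goal (2,2), distance |1-2|+|1-2| = 2
Tile 9: at (1,2), goal (2,0), distance |1-2|+|2-0| = 3
Tile 15: at (1,3), goal (3,2), distance |1-3|+|3-2| = 3
Tile 13: at (2,0), goal (3,0), distance |2-3|+|0-0| = 1
Tile 7: at (2,1), goal (1,2), distance |2-1|+|1-2| = 2
Tile 1: at (2,2), goal (0,0), distance |2-0|+|2-0| = 4
Tile 4: at (2,3), goal (0,3), distance |2-0|+|3-3| = 2
Tile 3: at (3,1), goal (0,2), distance |3-0|+|1-2| = 4
Tile 2: at (3,2), goal (0,1), distance |3-0|+|2-1| = 4
Tile 5: at (3,3), goal (1,0), distance |3-1|+|3-0| = 5
Sum: 4 + 1 + 3 + 5 + 4 + 2 + 3 + 3 + 1 + 2 + 4 + 2 + 4 + 4 + 5 = 47

Answer: 47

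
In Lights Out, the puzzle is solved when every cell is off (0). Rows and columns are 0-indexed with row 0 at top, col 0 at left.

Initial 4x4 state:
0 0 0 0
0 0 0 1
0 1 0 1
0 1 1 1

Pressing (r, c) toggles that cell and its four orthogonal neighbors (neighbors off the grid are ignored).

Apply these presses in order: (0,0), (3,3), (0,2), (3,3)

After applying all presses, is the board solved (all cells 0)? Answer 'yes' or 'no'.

Answer: no

Derivation:
After press 1 at (0,0):
1 1 0 0
1 0 0 1
0 1 0 1
0 1 1 1

After press 2 at (3,3):
1 1 0 0
1 0 0 1
0 1 0 0
0 1 0 0

After press 3 at (0,2):
1 0 1 1
1 0 1 1
0 1 0 0
0 1 0 0

After press 4 at (3,3):
1 0 1 1
1 0 1 1
0 1 0 1
0 1 1 1

Lights still on: 11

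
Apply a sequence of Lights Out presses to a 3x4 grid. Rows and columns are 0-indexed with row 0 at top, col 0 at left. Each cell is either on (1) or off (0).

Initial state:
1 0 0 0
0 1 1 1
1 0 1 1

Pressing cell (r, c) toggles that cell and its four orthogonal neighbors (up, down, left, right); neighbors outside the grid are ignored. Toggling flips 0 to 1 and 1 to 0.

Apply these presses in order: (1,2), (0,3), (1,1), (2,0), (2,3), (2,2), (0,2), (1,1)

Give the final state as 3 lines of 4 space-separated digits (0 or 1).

After press 1 at (1,2):
1 0 1 0
0 0 0 0
1 0 0 1

After press 2 at (0,3):
1 0 0 1
0 0 0 1
1 0 0 1

After press 3 at (1,1):
1 1 0 1
1 1 1 1
1 1 0 1

After press 4 at (2,0):
1 1 0 1
0 1 1 1
0 0 0 1

After press 5 at (2,3):
1 1 0 1
0 1 1 0
0 0 1 0

After press 6 at (2,2):
1 1 0 1
0 1 0 0
0 1 0 1

After press 7 at (0,2):
1 0 1 0
0 1 1 0
0 1 0 1

After press 8 at (1,1):
1 1 1 0
1 0 0 0
0 0 0 1

Answer: 1 1 1 0
1 0 0 0
0 0 0 1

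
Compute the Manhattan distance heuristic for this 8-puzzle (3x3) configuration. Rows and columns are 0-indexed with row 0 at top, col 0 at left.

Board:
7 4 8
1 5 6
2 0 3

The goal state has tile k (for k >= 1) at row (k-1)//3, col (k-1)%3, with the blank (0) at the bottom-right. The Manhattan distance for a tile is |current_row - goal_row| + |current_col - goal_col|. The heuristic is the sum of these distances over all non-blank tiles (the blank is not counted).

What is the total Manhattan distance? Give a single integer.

Tile 7: (0,0)->(2,0) = 2
Tile 4: (0,1)->(1,0) = 2
Tile 8: (0,2)->(2,1) = 3
Tile 1: (1,0)->(0,0) = 1
Tile 5: (1,1)->(1,1) = 0
Tile 6: (1,2)->(1,2) = 0
Tile 2: (2,0)->(0,1) = 3
Tile 3: (2,2)->(0,2) = 2
Sum: 2 + 2 + 3 + 1 + 0 + 0 + 3 + 2 = 13

Answer: 13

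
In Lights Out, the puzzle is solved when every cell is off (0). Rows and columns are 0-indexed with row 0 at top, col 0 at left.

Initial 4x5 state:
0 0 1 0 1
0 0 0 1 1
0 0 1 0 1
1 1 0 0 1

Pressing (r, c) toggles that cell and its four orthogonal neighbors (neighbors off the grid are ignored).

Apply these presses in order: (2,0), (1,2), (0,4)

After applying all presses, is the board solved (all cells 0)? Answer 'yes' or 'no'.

After press 1 at (2,0):
0 0 1 0 1
1 0 0 1 1
1 1 1 0 1
0 1 0 0 1

After press 2 at (1,2):
0 0 0 0 1
1 1 1 0 1
1 1 0 0 1
0 1 0 0 1

After press 3 at (0,4):
0 0 0 1 0
1 1 1 0 0
1 1 0 0 1
0 1 0 0 1

Lights still on: 9

Answer: no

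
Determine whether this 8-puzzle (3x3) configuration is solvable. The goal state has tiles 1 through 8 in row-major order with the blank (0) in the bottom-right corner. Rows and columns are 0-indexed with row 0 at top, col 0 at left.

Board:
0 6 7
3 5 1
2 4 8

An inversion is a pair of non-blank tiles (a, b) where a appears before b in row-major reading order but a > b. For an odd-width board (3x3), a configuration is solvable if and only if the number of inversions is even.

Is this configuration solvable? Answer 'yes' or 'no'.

Answer: no

Derivation:
Inversions (pairs i<j in row-major order where tile[i] > tile[j] > 0): 15
15 is odd, so the puzzle is not solvable.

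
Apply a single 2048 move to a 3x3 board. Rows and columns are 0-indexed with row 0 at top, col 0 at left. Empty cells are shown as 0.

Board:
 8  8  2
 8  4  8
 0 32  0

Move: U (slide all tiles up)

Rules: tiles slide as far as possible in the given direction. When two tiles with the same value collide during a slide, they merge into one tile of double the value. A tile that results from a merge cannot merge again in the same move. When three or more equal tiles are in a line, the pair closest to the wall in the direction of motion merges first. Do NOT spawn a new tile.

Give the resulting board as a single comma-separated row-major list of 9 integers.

Answer: 16, 8, 2, 0, 4, 8, 0, 32, 0

Derivation:
Slide up:
col 0: [8, 8, 0] -> [16, 0, 0]
col 1: [8, 4, 32] -> [8, 4, 32]
col 2: [2, 8, 0] -> [2, 8, 0]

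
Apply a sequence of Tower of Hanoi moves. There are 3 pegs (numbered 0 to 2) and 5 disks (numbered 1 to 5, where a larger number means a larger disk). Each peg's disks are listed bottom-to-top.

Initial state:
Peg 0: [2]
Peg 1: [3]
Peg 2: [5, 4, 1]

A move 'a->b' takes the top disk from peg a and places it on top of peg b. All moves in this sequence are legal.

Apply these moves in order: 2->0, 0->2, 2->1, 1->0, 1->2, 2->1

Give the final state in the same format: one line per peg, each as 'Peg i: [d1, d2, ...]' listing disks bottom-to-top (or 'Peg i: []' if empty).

Answer: Peg 0: [2, 1]
Peg 1: [3]
Peg 2: [5, 4]

Derivation:
After move 1 (2->0):
Peg 0: [2, 1]
Peg 1: [3]
Peg 2: [5, 4]

After move 2 (0->2):
Peg 0: [2]
Peg 1: [3]
Peg 2: [5, 4, 1]

After move 3 (2->1):
Peg 0: [2]
Peg 1: [3, 1]
Peg 2: [5, 4]

After move 4 (1->0):
Peg 0: [2, 1]
Peg 1: [3]
Peg 2: [5, 4]

After move 5 (1->2):
Peg 0: [2, 1]
Peg 1: []
Peg 2: [5, 4, 3]

After move 6 (2->1):
Peg 0: [2, 1]
Peg 1: [3]
Peg 2: [5, 4]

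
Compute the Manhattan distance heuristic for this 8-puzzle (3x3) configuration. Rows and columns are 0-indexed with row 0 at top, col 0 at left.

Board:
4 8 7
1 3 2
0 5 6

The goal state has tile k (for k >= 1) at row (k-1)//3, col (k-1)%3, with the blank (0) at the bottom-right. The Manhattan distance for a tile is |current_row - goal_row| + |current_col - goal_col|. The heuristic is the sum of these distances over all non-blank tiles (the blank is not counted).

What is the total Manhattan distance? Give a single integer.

Tile 4: (0,0)->(1,0) = 1
Tile 8: (0,1)->(2,1) = 2
Tile 7: (0,2)->(2,0) = 4
Tile 1: (1,0)->(0,0) = 1
Tile 3: (1,1)->(0,2) = 2
Tile 2: (1,2)->(0,1) = 2
Tile 5: (2,1)->(1,1) = 1
Tile 6: (2,2)->(1,2) = 1
Sum: 1 + 2 + 4 + 1 + 2 + 2 + 1 + 1 = 14

Answer: 14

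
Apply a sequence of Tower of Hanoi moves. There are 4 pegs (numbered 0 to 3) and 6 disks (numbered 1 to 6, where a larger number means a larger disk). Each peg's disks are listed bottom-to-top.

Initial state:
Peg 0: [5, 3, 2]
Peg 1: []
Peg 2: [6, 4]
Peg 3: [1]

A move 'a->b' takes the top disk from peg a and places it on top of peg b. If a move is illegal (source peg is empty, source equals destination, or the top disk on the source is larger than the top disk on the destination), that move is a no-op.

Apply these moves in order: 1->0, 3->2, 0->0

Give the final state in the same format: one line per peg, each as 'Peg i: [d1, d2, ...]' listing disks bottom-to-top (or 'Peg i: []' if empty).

After move 1 (1->0):
Peg 0: [5, 3, 2]
Peg 1: []
Peg 2: [6, 4]
Peg 3: [1]

After move 2 (3->2):
Peg 0: [5, 3, 2]
Peg 1: []
Peg 2: [6, 4, 1]
Peg 3: []

After move 3 (0->0):
Peg 0: [5, 3, 2]
Peg 1: []
Peg 2: [6, 4, 1]
Peg 3: []

Answer: Peg 0: [5, 3, 2]
Peg 1: []
Peg 2: [6, 4, 1]
Peg 3: []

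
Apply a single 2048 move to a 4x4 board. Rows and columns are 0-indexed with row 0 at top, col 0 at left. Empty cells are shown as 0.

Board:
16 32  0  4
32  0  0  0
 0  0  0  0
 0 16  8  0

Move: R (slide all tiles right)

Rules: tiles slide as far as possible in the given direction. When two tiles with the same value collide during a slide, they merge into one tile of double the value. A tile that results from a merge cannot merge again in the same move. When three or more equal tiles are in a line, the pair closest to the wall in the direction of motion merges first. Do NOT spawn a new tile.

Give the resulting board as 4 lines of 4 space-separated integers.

Slide right:
row 0: [16, 32, 0, 4] -> [0, 16, 32, 4]
row 1: [32, 0, 0, 0] -> [0, 0, 0, 32]
row 2: [0, 0, 0, 0] -> [0, 0, 0, 0]
row 3: [0, 16, 8, 0] -> [0, 0, 16, 8]

Answer:  0 16 32  4
 0  0  0 32
 0  0  0  0
 0  0 16  8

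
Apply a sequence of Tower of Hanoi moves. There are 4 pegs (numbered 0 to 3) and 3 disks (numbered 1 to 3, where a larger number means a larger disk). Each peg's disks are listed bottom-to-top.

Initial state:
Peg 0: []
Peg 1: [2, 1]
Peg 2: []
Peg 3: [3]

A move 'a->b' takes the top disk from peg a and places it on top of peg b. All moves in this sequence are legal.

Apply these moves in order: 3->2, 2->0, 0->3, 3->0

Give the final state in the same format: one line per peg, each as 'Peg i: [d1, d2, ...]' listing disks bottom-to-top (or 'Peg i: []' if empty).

After move 1 (3->2):
Peg 0: []
Peg 1: [2, 1]
Peg 2: [3]
Peg 3: []

After move 2 (2->0):
Peg 0: [3]
Peg 1: [2, 1]
Peg 2: []
Peg 3: []

After move 3 (0->3):
Peg 0: []
Peg 1: [2, 1]
Peg 2: []
Peg 3: [3]

After move 4 (3->0):
Peg 0: [3]
Peg 1: [2, 1]
Peg 2: []
Peg 3: []

Answer: Peg 0: [3]
Peg 1: [2, 1]
Peg 2: []
Peg 3: []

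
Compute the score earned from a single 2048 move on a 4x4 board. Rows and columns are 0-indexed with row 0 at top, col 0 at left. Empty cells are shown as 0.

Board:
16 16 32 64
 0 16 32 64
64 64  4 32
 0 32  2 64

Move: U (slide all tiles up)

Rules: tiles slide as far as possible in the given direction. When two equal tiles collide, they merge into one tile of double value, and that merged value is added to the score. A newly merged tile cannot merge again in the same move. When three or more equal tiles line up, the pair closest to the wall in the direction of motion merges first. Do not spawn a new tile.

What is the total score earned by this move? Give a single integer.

Answer: 224

Derivation:
Slide up:
col 0: [16, 0, 64, 0] -> [16, 64, 0, 0]  score +0 (running 0)
col 1: [16, 16, 64, 32] -> [32, 64, 32, 0]  score +32 (running 32)
col 2: [32, 32, 4, 2] -> [64, 4, 2, 0]  score +64 (running 96)
col 3: [64, 64, 32, 64] -> [128, 32, 64, 0]  score +128 (running 224)
Board after move:
 16  32  64 128
 64  64   4  32
  0  32   2  64
  0   0   0   0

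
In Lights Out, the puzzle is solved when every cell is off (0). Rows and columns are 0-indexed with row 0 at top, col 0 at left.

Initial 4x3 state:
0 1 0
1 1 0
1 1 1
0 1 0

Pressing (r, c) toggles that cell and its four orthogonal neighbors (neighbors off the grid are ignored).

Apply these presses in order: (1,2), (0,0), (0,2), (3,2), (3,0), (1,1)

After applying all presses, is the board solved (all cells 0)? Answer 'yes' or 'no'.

After press 1 at (1,2):
0 1 1
1 0 1
1 1 0
0 1 0

After press 2 at (0,0):
1 0 1
0 0 1
1 1 0
0 1 0

After press 3 at (0,2):
1 1 0
0 0 0
1 1 0
0 1 0

After press 4 at (3,2):
1 1 0
0 0 0
1 1 1
0 0 1

After press 5 at (3,0):
1 1 0
0 0 0
0 1 1
1 1 1

After press 6 at (1,1):
1 0 0
1 1 1
0 0 1
1 1 1

Lights still on: 8

Answer: no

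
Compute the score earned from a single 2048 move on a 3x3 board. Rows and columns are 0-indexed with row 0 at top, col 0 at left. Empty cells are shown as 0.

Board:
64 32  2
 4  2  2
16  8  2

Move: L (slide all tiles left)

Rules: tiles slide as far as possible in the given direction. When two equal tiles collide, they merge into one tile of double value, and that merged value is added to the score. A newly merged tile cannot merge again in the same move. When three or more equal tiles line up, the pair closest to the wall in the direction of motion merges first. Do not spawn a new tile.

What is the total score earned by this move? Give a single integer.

Answer: 4

Derivation:
Slide left:
row 0: [64, 32, 2] -> [64, 32, 2]  score +0 (running 0)
row 1: [4, 2, 2] -> [4, 4, 0]  score +4 (running 4)
row 2: [16, 8, 2] -> [16, 8, 2]  score +0 (running 4)
Board after move:
64 32  2
 4  4  0
16  8  2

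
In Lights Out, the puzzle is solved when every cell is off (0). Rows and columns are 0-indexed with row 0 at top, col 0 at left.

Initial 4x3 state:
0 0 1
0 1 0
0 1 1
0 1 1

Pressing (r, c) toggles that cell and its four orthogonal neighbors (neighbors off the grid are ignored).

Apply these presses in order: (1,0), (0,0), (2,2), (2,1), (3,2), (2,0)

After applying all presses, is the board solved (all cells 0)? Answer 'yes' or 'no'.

After press 1 at (1,0):
1 0 1
1 0 0
1 1 1
0 1 1

After press 2 at (0,0):
0 1 1
0 0 0
1 1 1
0 1 1

After press 3 at (2,2):
0 1 1
0 0 1
1 0 0
0 1 0

After press 4 at (2,1):
0 1 1
0 1 1
0 1 1
0 0 0

After press 5 at (3,2):
0 1 1
0 1 1
0 1 0
0 1 1

After press 6 at (2,0):
0 1 1
1 1 1
1 0 0
1 1 1

Lights still on: 9

Answer: no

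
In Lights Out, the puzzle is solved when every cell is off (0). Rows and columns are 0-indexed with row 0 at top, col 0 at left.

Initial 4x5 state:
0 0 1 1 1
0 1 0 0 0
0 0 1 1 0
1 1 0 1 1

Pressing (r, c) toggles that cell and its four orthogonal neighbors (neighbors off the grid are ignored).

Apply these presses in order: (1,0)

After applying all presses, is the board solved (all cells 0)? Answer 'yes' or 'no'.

Answer: no

Derivation:
After press 1 at (1,0):
1 0 1 1 1
1 0 0 0 0
1 0 1 1 0
1 1 0 1 1

Lights still on: 12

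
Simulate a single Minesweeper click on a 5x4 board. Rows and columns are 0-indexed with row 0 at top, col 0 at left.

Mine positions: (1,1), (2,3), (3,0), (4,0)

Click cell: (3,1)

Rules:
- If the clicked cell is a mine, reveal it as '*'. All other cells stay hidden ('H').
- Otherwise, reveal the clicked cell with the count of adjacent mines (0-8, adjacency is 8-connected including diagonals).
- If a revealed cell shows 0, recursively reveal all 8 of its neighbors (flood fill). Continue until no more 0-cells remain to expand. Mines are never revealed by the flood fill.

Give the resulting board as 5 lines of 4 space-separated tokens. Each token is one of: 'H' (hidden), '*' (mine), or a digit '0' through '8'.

H H H H
H H H H
H H H H
H 2 H H
H H H H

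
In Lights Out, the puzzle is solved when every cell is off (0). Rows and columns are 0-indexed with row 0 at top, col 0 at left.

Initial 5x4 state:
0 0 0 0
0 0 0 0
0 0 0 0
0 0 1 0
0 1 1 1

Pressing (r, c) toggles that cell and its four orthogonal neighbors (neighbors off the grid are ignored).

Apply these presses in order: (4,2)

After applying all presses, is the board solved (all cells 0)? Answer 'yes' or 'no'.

After press 1 at (4,2):
0 0 0 0
0 0 0 0
0 0 0 0
0 0 0 0
0 0 0 0

Lights still on: 0

Answer: yes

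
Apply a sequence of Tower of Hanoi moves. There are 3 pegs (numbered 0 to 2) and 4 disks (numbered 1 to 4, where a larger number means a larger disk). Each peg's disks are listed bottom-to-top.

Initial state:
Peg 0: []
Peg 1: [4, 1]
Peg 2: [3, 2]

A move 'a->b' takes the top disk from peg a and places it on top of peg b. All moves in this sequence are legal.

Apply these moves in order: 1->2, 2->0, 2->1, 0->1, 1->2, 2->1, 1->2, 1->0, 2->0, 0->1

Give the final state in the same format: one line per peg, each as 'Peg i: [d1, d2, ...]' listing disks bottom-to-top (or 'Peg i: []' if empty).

Answer: Peg 0: [2]
Peg 1: [4, 1]
Peg 2: [3]

Derivation:
After move 1 (1->2):
Peg 0: []
Peg 1: [4]
Peg 2: [3, 2, 1]

After move 2 (2->0):
Peg 0: [1]
Peg 1: [4]
Peg 2: [3, 2]

After move 3 (2->1):
Peg 0: [1]
Peg 1: [4, 2]
Peg 2: [3]

After move 4 (0->1):
Peg 0: []
Peg 1: [4, 2, 1]
Peg 2: [3]

After move 5 (1->2):
Peg 0: []
Peg 1: [4, 2]
Peg 2: [3, 1]

After move 6 (2->1):
Peg 0: []
Peg 1: [4, 2, 1]
Peg 2: [3]

After move 7 (1->2):
Peg 0: []
Peg 1: [4, 2]
Peg 2: [3, 1]

After move 8 (1->0):
Peg 0: [2]
Peg 1: [4]
Peg 2: [3, 1]

After move 9 (2->0):
Peg 0: [2, 1]
Peg 1: [4]
Peg 2: [3]

After move 10 (0->1):
Peg 0: [2]
Peg 1: [4, 1]
Peg 2: [3]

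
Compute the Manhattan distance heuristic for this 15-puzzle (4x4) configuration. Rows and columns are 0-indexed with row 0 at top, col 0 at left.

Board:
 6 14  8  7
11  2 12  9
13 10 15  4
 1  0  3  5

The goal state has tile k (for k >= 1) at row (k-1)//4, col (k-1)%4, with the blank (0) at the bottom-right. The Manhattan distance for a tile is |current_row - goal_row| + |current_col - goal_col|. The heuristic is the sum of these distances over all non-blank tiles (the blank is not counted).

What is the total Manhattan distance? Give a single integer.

Tile 6: at (0,0), goal (1,1), distance |0-1|+|0-1| = 2
Tile 14: at (0,1), goal (3,1), distance |0-3|+|1-1| = 3
Tile 8: at (0,2), goal (1,3), distance |0-1|+|2-3| = 2
Tile 7: at (0,3), goal (1,2), distance |0-1|+|3-2| = 2
Tile 11: at (1,0), goal (2,2), distance |1-2|+|0-2| = 3
Tile 2: at (1,1), goal (0,1), distance |1-0|+|1-1| = 1
Tile 12: at (1,2), goal (2,3), distance |1-2|+|2-3| = 2
Tile 9: at (1,3), goal (2,0), distance |1-2|+|3-0| = 4
Tile 13: at (2,0), goal (3,0), distance |2-3|+|0-0| = 1
Tile 10: at (2,1), goal (2,1), distance |2-2|+|1-1| = 0
Tile 15: at (2,2), goal (3,2), distance |2-3|+|2-2| = 1
Tile 4: at (2,3), goal (0,3), distance |2-0|+|3-3| = 2
Tile 1: at (3,0), goal (0,0), distance |3-0|+|0-0| = 3
Tile 3: at (3,2), goal (0,2), distance |3-0|+|2-2| = 3
Tile 5: at (3,3), goal (1,0), distance |3-1|+|3-0| = 5
Sum: 2 + 3 + 2 + 2 + 3 + 1 + 2 + 4 + 1 + 0 + 1 + 2 + 3 + 3 + 5 = 34

Answer: 34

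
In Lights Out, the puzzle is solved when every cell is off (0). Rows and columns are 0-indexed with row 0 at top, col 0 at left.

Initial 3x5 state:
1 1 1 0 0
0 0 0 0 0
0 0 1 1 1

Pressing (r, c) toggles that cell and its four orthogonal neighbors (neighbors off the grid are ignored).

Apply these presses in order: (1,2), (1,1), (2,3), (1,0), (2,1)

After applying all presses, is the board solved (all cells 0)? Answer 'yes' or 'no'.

After press 1 at (1,2):
1 1 0 0 0
0 1 1 1 0
0 0 0 1 1

After press 2 at (1,1):
1 0 0 0 0
1 0 0 1 0
0 1 0 1 1

After press 3 at (2,3):
1 0 0 0 0
1 0 0 0 0
0 1 1 0 0

After press 4 at (1,0):
0 0 0 0 0
0 1 0 0 0
1 1 1 0 0

After press 5 at (2,1):
0 0 0 0 0
0 0 0 0 0
0 0 0 0 0

Lights still on: 0

Answer: yes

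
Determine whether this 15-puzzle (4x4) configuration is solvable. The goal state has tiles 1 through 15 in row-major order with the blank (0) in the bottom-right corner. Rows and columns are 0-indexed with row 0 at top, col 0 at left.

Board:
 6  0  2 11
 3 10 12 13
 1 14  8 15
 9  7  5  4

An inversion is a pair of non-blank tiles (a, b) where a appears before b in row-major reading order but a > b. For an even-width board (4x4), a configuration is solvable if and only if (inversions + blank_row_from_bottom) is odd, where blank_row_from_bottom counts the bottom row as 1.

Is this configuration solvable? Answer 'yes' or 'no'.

Inversions: 51
Blank is in row 0 (0-indexed from top), which is row 4 counting from the bottom (bottom = 1).
51 + 4 = 55, which is odd, so the puzzle is solvable.

Answer: yes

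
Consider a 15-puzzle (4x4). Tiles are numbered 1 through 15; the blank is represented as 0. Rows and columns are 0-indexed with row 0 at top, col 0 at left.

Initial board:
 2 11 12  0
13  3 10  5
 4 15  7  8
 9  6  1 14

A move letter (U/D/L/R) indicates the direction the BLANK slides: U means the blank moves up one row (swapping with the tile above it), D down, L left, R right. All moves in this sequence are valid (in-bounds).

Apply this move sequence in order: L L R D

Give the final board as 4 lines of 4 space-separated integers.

Answer:  2 11 10 12
13  3  0  5
 4 15  7  8
 9  6  1 14

Derivation:
After move 1 (L):
 2 11  0 12
13  3 10  5
 4 15  7  8
 9  6  1 14

After move 2 (L):
 2  0 11 12
13  3 10  5
 4 15  7  8
 9  6  1 14

After move 3 (R):
 2 11  0 12
13  3 10  5
 4 15  7  8
 9  6  1 14

After move 4 (D):
 2 11 10 12
13  3  0  5
 4 15  7  8
 9  6  1 14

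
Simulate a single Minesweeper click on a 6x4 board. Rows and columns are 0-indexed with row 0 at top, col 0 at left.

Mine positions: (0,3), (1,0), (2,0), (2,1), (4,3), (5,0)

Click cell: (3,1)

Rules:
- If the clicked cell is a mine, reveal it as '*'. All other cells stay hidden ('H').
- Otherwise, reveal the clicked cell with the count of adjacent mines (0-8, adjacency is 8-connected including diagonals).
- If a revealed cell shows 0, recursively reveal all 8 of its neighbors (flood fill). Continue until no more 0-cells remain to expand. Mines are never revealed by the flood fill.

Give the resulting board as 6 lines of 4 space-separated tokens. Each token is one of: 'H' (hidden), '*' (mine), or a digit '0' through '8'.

H H H H
H H H H
H H H H
H 2 H H
H H H H
H H H H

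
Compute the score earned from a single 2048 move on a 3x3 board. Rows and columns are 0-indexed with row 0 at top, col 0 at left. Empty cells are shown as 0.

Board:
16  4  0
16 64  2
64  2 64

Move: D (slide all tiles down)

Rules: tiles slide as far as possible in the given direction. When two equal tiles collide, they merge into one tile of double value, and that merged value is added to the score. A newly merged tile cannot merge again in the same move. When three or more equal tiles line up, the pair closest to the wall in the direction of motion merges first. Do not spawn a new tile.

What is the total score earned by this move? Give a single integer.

Answer: 32

Derivation:
Slide down:
col 0: [16, 16, 64] -> [0, 32, 64]  score +32 (running 32)
col 1: [4, 64, 2] -> [4, 64, 2]  score +0 (running 32)
col 2: [0, 2, 64] -> [0, 2, 64]  score +0 (running 32)
Board after move:
 0  4  0
32 64  2
64  2 64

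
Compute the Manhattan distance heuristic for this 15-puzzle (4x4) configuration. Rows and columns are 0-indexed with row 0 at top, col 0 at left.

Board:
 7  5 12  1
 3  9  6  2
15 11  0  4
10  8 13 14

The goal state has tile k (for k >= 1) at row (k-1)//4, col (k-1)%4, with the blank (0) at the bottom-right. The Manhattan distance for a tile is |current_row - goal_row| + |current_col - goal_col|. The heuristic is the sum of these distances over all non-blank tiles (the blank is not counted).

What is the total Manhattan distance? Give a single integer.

Tile 7: at (0,0), goal (1,2), distance |0-1|+|0-2| = 3
Tile 5: at (0,1), goal (1,0), distance |0-1|+|1-0| = 2
Tile 12: at (0,2), goal (2,3), distance |0-2|+|2-3| = 3
Tile 1: at (0,3), goal (0,0), distance |0-0|+|3-0| = 3
Tile 3: at (1,0), goal (0,2), distance |1-0|+|0-2| = 3
Tile 9: at (1,1), goal (2,0), distance |1-2|+|1-0| = 2
Tile 6: at (1,2), goal (1,1), distance |1-1|+|2-1| = 1
Tile 2: at (1,3), goal (0,1), distance |1-0|+|3-1| = 3
Tile 15: at (2,0), goal (3,2), distance |2-3|+|0-2| = 3
Tile 11: at (2,1), goal (2,2), distance |2-2|+|1-2| = 1
Tile 4: at (2,3), goal (0,3), distance |2-0|+|3-3| = 2
Tile 10: at (3,0), goal (2,1), distance |3-2|+|0-1| = 2
Tile 8: at (3,1), goal (1,3), distance |3-1|+|1-3| = 4
Tile 13: at (3,2), goal (3,0), distance |3-3|+|2-0| = 2
Tile 14: at (3,3), goal (3,1), distance |3-3|+|3-1| = 2
Sum: 3 + 2 + 3 + 3 + 3 + 2 + 1 + 3 + 3 + 1 + 2 + 2 + 4 + 2 + 2 = 36

Answer: 36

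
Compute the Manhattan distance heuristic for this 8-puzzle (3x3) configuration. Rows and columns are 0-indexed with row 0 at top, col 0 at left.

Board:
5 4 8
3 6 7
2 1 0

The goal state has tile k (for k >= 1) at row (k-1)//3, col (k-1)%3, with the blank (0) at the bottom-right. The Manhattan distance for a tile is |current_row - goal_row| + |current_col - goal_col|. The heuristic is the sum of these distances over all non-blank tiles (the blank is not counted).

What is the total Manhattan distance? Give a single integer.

Tile 5: (0,0)->(1,1) = 2
Tile 4: (0,1)->(1,0) = 2
Tile 8: (0,2)->(2,1) = 3
Tile 3: (1,0)->(0,2) = 3
Tile 6: (1,1)->(1,2) = 1
Tile 7: (1,2)->(2,0) = 3
Tile 2: (2,0)->(0,1) = 3
Tile 1: (2,1)->(0,0) = 3
Sum: 2 + 2 + 3 + 3 + 1 + 3 + 3 + 3 = 20

Answer: 20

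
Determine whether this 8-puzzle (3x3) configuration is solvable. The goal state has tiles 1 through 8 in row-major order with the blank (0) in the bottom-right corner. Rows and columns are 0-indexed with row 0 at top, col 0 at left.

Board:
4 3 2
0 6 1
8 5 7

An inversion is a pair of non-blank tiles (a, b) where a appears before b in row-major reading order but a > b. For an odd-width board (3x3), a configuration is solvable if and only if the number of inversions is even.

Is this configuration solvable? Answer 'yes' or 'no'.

Answer: yes

Derivation:
Inversions (pairs i<j in row-major order where tile[i] > tile[j] > 0): 10
10 is even, so the puzzle is solvable.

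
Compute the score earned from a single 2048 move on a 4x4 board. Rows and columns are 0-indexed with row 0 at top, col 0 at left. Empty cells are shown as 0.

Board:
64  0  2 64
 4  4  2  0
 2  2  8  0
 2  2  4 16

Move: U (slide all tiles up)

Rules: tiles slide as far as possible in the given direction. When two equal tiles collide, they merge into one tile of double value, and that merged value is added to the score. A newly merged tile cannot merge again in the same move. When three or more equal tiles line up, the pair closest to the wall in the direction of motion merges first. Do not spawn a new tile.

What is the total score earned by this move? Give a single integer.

Answer: 12

Derivation:
Slide up:
col 0: [64, 4, 2, 2] -> [64, 4, 4, 0]  score +4 (running 4)
col 1: [0, 4, 2, 2] -> [4, 4, 0, 0]  score +4 (running 8)
col 2: [2, 2, 8, 4] -> [4, 8, 4, 0]  score +4 (running 12)
col 3: [64, 0, 0, 16] -> [64, 16, 0, 0]  score +0 (running 12)
Board after move:
64  4  4 64
 4  4  8 16
 4  0  4  0
 0  0  0  0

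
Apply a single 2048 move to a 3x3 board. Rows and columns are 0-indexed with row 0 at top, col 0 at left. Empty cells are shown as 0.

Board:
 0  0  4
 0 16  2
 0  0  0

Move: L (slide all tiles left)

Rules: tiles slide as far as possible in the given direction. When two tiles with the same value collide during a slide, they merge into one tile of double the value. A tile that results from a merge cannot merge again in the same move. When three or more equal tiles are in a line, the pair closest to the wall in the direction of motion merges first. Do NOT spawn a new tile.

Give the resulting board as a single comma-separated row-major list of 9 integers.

Slide left:
row 0: [0, 0, 4] -> [4, 0, 0]
row 1: [0, 16, 2] -> [16, 2, 0]
row 2: [0, 0, 0] -> [0, 0, 0]

Answer: 4, 0, 0, 16, 2, 0, 0, 0, 0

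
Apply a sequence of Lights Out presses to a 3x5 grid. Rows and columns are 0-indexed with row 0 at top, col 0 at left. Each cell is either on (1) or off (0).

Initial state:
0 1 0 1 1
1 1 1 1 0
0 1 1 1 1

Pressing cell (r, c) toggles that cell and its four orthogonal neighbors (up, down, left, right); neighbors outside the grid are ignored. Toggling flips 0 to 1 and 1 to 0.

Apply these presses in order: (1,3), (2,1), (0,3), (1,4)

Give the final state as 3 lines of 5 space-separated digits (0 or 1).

After press 1 at (1,3):
0 1 0 0 1
1 1 0 0 1
0 1 1 0 1

After press 2 at (2,1):
0 1 0 0 1
1 0 0 0 1
1 0 0 0 1

After press 3 at (0,3):
0 1 1 1 0
1 0 0 1 1
1 0 0 0 1

After press 4 at (1,4):
0 1 1 1 1
1 0 0 0 0
1 0 0 0 0

Answer: 0 1 1 1 1
1 0 0 0 0
1 0 0 0 0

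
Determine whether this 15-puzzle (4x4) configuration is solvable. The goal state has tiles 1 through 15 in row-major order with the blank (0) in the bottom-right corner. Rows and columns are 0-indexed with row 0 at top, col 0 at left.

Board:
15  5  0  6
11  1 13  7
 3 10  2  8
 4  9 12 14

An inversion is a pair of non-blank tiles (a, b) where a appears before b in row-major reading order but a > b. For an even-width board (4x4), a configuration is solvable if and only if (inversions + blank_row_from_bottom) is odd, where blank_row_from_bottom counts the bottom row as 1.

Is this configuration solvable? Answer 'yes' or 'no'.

Inversions: 47
Blank is in row 0 (0-indexed from top), which is row 4 counting from the bottom (bottom = 1).
47 + 4 = 51, which is odd, so the puzzle is solvable.

Answer: yes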